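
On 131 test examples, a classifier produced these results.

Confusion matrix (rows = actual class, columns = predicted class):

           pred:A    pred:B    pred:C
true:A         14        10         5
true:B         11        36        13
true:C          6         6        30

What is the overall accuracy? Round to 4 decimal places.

Accuracy = trace / total = (14+36+30=80) / 131 = 80/131 = 0.6107

0.6107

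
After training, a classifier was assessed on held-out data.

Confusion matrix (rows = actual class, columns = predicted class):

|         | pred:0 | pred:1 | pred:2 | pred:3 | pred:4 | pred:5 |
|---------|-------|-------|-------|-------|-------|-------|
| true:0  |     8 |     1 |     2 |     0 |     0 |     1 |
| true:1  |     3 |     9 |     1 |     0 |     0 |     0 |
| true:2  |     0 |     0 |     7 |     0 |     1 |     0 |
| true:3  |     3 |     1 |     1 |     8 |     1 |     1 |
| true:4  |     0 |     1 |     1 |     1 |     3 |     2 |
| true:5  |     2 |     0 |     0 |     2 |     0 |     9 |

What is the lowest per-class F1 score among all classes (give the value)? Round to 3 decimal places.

Per-class F1 score (2·TP/(2·TP+FP+FN)):
  0: TP=8, FP=3+0+3+0+2=8, FN=1+2+0+0+1=4 → 16/28 = 0.5714
  1: TP=9, FP=1+0+1+1+0=3, FN=3+1+0+0+0=4 → 18/25 = 0.7200
  2: TP=7, FP=2+1+1+1+0=5, FN=0+0+0+1+0=1 → 14/20 = 0.7000
  3: TP=8, FP=0+0+0+1+2=3, FN=3+1+1+1+1=7 → 16/26 = 0.6154
  4: TP=3, FP=0+0+1+1+0=2, FN=0+1+1+1+2=5 → 6/13 = 0.4615
  5: TP=9, FP=1+0+0+1+2=4, FN=2+0+0+2+0=4 → 18/26 = 0.6923
Lowest is class '4' with F1 score = 0.462.

0.462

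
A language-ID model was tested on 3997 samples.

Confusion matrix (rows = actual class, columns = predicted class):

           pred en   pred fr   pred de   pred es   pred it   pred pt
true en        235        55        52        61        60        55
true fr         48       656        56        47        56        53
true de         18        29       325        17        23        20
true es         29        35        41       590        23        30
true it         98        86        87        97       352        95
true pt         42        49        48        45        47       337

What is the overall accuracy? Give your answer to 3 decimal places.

Accuracy = trace / total = (235+656+325+590+352+337=2495) / 3997 = 2495/3997 = 0.624

0.624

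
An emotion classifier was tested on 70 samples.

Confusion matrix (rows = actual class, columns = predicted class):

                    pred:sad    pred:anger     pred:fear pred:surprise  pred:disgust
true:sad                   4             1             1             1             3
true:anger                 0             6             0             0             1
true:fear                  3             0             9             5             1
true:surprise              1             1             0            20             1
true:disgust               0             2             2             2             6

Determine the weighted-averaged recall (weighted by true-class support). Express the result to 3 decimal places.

Per-class recall (TP/(TP+FN)):
  sad: TP=4, FN=1+1+1+3=6 → 4/10 = 0.4000
  anger: TP=6, FN=0+0+0+1=1 → 6/7 = 0.8571
  fear: TP=9, FN=3+0+5+1=9 → 9/18 = 0.5000
  surprise: TP=20, FN=1+1+0+1=3 → 20/23 = 0.8696
  disgust: TP=6, FN=0+2+2+2=6 → 6/12 = 0.5000
Weighted-recall = Σ (supportᵢ/N)·recallᵢ with N=70: (10/70)·0.4000 + (7/70)·0.8571 + (18/70)·0.5000 + (23/70)·0.8696 + (12/70)·0.5000 = 0.643

0.643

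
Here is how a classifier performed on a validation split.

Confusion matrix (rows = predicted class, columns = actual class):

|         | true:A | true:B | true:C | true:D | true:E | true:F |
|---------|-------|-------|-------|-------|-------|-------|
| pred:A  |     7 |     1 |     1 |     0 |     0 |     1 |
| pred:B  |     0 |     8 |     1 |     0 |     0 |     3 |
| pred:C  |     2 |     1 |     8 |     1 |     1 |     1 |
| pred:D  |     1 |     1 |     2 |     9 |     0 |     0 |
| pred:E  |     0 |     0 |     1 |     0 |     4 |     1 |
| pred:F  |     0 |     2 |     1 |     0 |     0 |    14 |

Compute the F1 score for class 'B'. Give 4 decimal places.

Treat 'B' as positive and all other classes as negative.
F1 score = 2·TP/(2·TP+FP+FN).
B: TP=8, FP=0+1+0+0+3=4, FN=1+1+1+0+2=5 → 16/25 = 0.64000

0.6400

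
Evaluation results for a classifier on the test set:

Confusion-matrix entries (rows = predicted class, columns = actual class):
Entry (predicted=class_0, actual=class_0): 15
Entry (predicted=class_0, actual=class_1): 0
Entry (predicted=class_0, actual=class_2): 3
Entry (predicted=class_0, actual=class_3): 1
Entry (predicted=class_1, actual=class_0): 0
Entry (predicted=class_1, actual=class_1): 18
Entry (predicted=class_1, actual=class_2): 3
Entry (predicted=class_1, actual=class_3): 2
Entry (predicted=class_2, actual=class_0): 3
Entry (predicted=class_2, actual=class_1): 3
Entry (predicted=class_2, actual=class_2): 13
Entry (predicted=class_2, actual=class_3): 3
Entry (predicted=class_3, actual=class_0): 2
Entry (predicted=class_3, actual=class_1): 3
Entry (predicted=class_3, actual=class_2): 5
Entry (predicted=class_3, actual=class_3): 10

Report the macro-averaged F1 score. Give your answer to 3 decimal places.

Per-class F1 score (2·TP/(2·TP+FP+FN)):
  class_0: TP=15, FP=0+3+1=4, FN=0+3+2=5 → 30/39 = 0.7692
  class_1: TP=18, FP=0+3+2=5, FN=0+3+3=6 → 36/47 = 0.7660
  class_2: TP=13, FP=3+3+3=9, FN=3+3+5=11 → 26/46 = 0.5652
  class_3: TP=10, FP=2+3+5=10, FN=1+2+3=6 → 20/36 = 0.5556
Macro-F1 score = mean = (0.7692 + 0.7660 + 0.5652 + 0.5556) / 4 = 0.664

0.664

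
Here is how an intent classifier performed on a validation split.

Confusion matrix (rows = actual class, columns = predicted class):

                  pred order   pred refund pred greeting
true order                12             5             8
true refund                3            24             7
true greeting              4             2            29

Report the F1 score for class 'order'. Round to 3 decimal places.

0.545

Treat 'order' as positive and all other classes as negative.
F1 score = 2·TP/(2·TP+FP+FN).
order: TP=12, FP=3+4=7, FN=5+8=13 → 24/44 = 0.5455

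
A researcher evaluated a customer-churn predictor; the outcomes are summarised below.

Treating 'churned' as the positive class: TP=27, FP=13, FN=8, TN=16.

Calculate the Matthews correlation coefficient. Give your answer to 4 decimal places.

MCC = (TP·TN − FP·FN) / √((TP+FP)(TP+FN)(TN+FP)(TN+FN))
Numerator = 27·16 − 13·8 = 328
Denominator = √(40·35·29·24) = √974400 = 987.1170
MCC = 328 / 987.1170 = 0.3323

0.3323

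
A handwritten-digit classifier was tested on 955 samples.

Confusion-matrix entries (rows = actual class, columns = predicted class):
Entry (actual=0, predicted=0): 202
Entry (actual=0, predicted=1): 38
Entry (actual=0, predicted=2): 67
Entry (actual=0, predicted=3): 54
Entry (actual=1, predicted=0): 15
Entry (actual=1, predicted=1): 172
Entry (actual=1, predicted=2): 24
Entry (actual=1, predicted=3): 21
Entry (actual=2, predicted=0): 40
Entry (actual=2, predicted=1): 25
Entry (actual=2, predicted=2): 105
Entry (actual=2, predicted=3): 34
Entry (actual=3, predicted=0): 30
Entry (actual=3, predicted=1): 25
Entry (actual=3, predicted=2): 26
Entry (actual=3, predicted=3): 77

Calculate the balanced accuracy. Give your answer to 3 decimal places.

0.576

Balanced accuracy = mean of per-class recall.
  0: recall = 202/361 = 0.5596
  1: recall = 172/232 = 0.7414
  2: recall = 105/204 = 0.5147
  3: recall = 77/158 = 0.4873
Mean = (0.5596 + 0.7414 + 0.5147 + 0.4873) / 4 = 0.576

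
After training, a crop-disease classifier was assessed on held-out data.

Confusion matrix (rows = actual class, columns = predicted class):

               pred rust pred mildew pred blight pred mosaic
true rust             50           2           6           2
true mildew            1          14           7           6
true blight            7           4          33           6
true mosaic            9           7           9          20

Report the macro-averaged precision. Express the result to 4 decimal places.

0.6133

Per-class precision (TP/(TP+FP)):
  rust: TP=50, FP=1+7+9=17 → 50/67 = 0.74627
  mildew: TP=14, FP=2+4+7=13 → 14/27 = 0.51852
  blight: TP=33, FP=6+7+9=22 → 33/55 = 0.60000
  mosaic: TP=20, FP=2+6+6=14 → 20/34 = 0.58824
Macro-precision = mean = (0.74627 + 0.51852 + 0.60000 + 0.58824) / 4 = 0.6133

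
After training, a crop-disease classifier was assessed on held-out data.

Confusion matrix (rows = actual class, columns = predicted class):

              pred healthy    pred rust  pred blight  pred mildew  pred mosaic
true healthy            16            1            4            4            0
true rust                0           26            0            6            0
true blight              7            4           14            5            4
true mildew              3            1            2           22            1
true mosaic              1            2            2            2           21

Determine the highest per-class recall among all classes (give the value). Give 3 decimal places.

Per-class recall (TP/(TP+FN)):
  healthy: TP=16, FN=1+4+4+0=9 → 16/25 = 0.6400
  rust: TP=26, FN=0+0+6+0=6 → 26/32 = 0.8125
  blight: TP=14, FN=7+4+5+4=20 → 14/34 = 0.4118
  mildew: TP=22, FN=3+1+2+1=7 → 22/29 = 0.7586
  mosaic: TP=21, FN=1+2+2+2=7 → 21/28 = 0.7500
Highest is class 'rust' with recall = 0.813.

0.813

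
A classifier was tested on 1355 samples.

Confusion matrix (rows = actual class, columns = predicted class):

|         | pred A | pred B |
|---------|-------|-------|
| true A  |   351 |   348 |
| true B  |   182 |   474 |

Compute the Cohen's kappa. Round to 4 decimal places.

0.2230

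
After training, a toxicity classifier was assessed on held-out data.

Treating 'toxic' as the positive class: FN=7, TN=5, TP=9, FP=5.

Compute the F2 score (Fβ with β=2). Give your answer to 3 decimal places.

Fβ = (1+β²)·TP / ((1+β²)·TP + β²·FN + FP), with β²=4
= 5·9 / (5·9 + 4·7 + 5) = 0.577

0.577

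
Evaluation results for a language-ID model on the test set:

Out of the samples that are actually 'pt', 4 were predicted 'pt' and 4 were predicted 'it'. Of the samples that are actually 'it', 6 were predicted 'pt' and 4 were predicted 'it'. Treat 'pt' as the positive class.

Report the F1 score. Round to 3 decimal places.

0.444

Precision = TP/(TP+FP) = 4/10 = 0.4000
Recall = TP/(TP+FN) = 4/8 = 0.5000
F1 = 2·TP/(2·TP+FP+FN) = 8/18 = 0.444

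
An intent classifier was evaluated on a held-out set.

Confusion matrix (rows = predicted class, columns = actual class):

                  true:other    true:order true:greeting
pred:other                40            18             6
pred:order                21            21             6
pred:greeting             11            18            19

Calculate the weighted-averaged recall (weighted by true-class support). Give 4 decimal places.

0.5000

Per-class recall (TP/(TP+FN)):
  other: TP=40, FN=21+11=32 → 40/72 = 0.55556
  order: TP=21, FN=18+18=36 → 21/57 = 0.36842
  greeting: TP=19, FN=6+6=12 → 19/31 = 0.61290
Weighted-recall = Σ (supportᵢ/N)·recallᵢ with N=160: (72/160)·0.55556 + (57/160)·0.36842 + (31/160)·0.61290 = 0.5000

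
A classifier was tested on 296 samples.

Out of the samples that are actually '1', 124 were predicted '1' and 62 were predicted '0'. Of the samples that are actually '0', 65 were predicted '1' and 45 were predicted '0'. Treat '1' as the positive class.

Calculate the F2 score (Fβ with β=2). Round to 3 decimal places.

0.665

Fβ = (1+β²)·TP / ((1+β²)·TP + β²·FN + FP), with β²=4
= 5·124 / (5·124 + 4·62 + 65) = 0.665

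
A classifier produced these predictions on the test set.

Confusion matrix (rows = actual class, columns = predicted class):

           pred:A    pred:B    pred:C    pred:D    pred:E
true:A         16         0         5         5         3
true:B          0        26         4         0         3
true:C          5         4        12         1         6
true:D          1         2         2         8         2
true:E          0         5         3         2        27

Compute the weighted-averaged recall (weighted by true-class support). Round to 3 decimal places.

0.627

Per-class recall (TP/(TP+FN)):
  A: TP=16, FN=0+5+5+3=13 → 16/29 = 0.5517
  B: TP=26, FN=0+4+0+3=7 → 26/33 = 0.7879
  C: TP=12, FN=5+4+1+6=16 → 12/28 = 0.4286
  D: TP=8, FN=1+2+2+2=7 → 8/15 = 0.5333
  E: TP=27, FN=0+5+3+2=10 → 27/37 = 0.7297
Weighted-recall = Σ (supportᵢ/N)·recallᵢ with N=142: (29/142)·0.5517 + (33/142)·0.7879 + (28/142)·0.4286 + (15/142)·0.5333 + (37/142)·0.7297 = 0.627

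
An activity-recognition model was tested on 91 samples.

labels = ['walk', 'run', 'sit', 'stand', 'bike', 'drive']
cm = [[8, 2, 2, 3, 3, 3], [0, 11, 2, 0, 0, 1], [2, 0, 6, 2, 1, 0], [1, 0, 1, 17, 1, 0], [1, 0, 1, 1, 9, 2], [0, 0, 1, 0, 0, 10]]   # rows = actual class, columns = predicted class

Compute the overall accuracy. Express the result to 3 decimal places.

Accuracy = trace / total = (8+11+6+17+9+10=61) / 91 = 61/91 = 0.670

0.670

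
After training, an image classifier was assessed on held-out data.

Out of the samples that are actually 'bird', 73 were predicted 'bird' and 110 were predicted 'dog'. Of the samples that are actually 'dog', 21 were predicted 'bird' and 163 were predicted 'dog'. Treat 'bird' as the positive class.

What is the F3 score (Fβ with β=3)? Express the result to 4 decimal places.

Fβ = (1+β²)·TP / ((1+β²)·TP + β²·FN + FP), with β²=9
= 10·73 / (10·73 + 9·110 + 21) = 0.4193

0.4193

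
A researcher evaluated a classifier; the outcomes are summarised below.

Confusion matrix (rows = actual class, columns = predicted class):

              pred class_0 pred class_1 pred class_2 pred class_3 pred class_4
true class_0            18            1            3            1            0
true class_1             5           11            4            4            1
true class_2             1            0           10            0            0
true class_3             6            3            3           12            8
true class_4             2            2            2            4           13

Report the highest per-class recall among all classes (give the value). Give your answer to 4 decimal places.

0.9091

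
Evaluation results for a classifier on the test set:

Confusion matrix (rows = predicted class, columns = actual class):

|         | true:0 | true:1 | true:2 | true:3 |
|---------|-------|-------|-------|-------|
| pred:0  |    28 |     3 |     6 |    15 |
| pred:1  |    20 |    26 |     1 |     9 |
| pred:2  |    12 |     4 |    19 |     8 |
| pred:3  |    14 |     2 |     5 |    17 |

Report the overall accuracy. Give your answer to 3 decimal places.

0.476

Accuracy = trace / total = (28+26+19+17=90) / 189 = 90/189 = 0.476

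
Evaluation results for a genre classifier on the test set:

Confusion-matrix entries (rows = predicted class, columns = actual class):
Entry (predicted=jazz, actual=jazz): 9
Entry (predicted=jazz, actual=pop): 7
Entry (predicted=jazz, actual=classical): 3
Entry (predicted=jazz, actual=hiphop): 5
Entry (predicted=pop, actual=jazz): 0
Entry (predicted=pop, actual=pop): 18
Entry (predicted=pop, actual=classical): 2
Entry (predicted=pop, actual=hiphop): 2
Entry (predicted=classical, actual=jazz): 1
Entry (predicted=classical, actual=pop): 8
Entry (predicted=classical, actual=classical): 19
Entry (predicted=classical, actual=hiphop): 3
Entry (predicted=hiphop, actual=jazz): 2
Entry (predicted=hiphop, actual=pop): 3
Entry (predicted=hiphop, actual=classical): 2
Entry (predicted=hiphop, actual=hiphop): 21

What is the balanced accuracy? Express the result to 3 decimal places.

Balanced accuracy = mean of per-class recall.
  jazz: recall = 9/12 = 0.7500
  pop: recall = 18/36 = 0.5000
  classical: recall = 19/26 = 0.7308
  hiphop: recall = 21/31 = 0.6774
Mean = (0.7500 + 0.5000 + 0.7308 + 0.6774) / 4 = 0.665

0.665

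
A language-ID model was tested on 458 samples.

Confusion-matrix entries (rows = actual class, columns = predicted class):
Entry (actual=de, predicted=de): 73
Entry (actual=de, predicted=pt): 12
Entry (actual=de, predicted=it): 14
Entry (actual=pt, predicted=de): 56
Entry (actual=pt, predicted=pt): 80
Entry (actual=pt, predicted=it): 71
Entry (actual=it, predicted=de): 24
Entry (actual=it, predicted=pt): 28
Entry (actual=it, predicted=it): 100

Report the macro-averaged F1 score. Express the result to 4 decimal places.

Per-class F1 score (2·TP/(2·TP+FP+FN)):
  de: TP=73, FP=56+24=80, FN=12+14=26 → 146/252 = 0.57937
  pt: TP=80, FP=12+28=40, FN=56+71=127 → 160/327 = 0.48930
  it: TP=100, FP=14+71=85, FN=24+28=52 → 200/337 = 0.59347
Macro-F1 score = mean = (0.57937 + 0.48930 + 0.59347) / 3 = 0.5540

0.5540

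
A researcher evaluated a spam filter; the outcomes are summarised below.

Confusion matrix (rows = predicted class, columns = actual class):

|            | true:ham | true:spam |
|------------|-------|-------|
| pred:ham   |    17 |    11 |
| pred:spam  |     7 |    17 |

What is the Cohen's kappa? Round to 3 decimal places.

0.312

Observed agreement pₒ = trace/N = 34/52 = 0.6538
Expected agreement pₑ = Σ (rowᵢ·colᵢ)/N² = (24·28 + 28·24)/52² = 0.4970
κ = (pₒ − pₑ)/(1 − pₑ) = (0.6538 − 0.4970)/(1 − 0.4970) = 0.312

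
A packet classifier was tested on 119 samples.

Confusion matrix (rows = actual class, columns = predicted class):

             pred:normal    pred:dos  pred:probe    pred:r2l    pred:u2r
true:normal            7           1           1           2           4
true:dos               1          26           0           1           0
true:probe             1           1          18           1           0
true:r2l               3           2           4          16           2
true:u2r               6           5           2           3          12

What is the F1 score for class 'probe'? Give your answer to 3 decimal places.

F1 score = 2·TP/(2·TP+FP+FN).
probe: TP=18, FP=1+0+4+2=7, FN=1+1+1+0=3 → 36/46 = 0.7826

0.783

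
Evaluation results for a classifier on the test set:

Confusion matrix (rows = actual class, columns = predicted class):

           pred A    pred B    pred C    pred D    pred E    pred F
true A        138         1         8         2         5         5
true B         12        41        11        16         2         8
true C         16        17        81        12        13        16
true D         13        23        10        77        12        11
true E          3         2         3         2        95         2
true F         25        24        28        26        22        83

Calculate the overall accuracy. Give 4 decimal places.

0.5954

Accuracy = trace / total = (138+41+81+77+95+83=515) / 865 = 515/865 = 0.5954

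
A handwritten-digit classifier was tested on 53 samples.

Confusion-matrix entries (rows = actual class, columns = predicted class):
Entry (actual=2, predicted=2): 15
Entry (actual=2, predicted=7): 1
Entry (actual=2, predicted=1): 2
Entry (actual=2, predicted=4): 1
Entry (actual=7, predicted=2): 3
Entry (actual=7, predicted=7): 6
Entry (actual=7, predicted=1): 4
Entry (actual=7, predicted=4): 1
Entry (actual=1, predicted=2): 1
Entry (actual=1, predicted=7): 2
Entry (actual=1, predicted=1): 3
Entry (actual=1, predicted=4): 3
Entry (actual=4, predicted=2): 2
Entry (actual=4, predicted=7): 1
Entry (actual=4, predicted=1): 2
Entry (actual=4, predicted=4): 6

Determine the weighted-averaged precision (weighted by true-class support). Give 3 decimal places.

0.574

Per-class precision (TP/(TP+FP)):
  2: TP=15, FP=3+1+2=6 → 15/21 = 0.7143
  7: TP=6, FP=1+2+1=4 → 6/10 = 0.6000
  1: TP=3, FP=2+4+2=8 → 3/11 = 0.2727
  4: TP=6, FP=1+1+3=5 → 6/11 = 0.5455
Weighted-precision = Σ (supportᵢ/N)·precisionᵢ with N=53: (19/53)·0.7143 + (14/53)·0.6000 + (9/53)·0.2727 + (11/53)·0.5455 = 0.574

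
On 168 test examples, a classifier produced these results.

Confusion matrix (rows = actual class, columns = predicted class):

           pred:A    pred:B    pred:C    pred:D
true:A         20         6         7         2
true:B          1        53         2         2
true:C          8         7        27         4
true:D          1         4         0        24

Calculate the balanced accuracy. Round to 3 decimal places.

0.725

Balanced accuracy = mean of per-class recall.
  A: recall = 20/35 = 0.5714
  B: recall = 53/58 = 0.9138
  C: recall = 27/46 = 0.5870
  D: recall = 24/29 = 0.8276
Mean = (0.5714 + 0.9138 + 0.5870 + 0.8276) / 4 = 0.725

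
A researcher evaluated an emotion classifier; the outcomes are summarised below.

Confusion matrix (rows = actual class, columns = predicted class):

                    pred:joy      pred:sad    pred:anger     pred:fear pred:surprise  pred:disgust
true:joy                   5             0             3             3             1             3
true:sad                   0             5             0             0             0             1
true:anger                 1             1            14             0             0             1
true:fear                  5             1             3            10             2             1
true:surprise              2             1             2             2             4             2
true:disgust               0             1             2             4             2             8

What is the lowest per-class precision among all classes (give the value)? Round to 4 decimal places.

0.3846

Per-class precision (TP/(TP+FP)):
  joy: TP=5, FP=0+1+5+2+0=8 → 5/13 = 0.38462
  sad: TP=5, FP=0+1+1+1+1=4 → 5/9 = 0.55556
  anger: TP=14, FP=3+0+3+2+2=10 → 14/24 = 0.58333
  fear: TP=10, FP=3+0+0+2+4=9 → 10/19 = 0.52632
  surprise: TP=4, FP=1+0+0+2+2=5 → 4/9 = 0.44444
  disgust: TP=8, FP=3+1+1+1+2=8 → 8/16 = 0.50000
Lowest is class 'joy' with precision = 0.3846.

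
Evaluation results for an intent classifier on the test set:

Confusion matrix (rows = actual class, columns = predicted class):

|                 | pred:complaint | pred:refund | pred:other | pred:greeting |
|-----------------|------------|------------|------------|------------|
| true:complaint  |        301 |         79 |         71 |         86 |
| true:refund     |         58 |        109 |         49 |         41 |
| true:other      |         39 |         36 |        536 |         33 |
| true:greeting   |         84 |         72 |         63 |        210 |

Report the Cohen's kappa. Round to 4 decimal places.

0.4751

Observed agreement pₒ = trace/N = 1156/1867 = 0.61918
Expected agreement pₑ = Σ (rowᵢ·colᵢ)/N² = (537·482 + 257·296 + 644·719 + 429·370)/1867² = 0.27446
κ = (pₒ − pₑ)/(1 − pₑ) = (0.61918 − 0.27446)/(1 − 0.27446) = 0.4751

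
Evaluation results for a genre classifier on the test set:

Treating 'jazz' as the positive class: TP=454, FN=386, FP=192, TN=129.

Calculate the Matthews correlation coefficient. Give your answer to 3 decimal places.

MCC = (TP·TN − FP·FN) / √((TP+FP)(TP+FN)(TN+FP)(TN+FN))
Numerator = 454·129 − 192·386 = -15546
Denominator = √(646·840·321·515) = √89706531600 = 299510.4866
MCC = -15546 / 299510.4866 = -0.052

-0.052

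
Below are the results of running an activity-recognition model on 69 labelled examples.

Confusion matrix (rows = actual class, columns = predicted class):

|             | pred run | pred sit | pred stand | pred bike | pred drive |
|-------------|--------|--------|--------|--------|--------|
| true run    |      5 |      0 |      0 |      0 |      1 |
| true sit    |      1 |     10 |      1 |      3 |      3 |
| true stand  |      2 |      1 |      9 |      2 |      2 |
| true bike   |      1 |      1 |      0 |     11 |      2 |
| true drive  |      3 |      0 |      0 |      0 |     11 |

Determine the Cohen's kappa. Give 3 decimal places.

0.583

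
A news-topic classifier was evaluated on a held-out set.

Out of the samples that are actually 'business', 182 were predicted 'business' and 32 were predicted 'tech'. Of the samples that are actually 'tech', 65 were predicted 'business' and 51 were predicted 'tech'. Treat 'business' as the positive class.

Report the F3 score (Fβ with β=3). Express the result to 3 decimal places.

0.838

Fβ = (1+β²)·TP / ((1+β²)·TP + β²·FN + FP), with β²=9
= 10·182 / (10·182 + 9·32 + 65) = 0.838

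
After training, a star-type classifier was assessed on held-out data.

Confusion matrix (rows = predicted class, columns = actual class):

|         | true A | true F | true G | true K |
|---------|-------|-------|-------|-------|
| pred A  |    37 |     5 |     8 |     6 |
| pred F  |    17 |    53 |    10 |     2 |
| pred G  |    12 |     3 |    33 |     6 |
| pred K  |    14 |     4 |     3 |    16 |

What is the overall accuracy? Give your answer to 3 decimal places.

0.607

Accuracy = trace / total = (37+53+33+16=139) / 229 = 139/229 = 0.607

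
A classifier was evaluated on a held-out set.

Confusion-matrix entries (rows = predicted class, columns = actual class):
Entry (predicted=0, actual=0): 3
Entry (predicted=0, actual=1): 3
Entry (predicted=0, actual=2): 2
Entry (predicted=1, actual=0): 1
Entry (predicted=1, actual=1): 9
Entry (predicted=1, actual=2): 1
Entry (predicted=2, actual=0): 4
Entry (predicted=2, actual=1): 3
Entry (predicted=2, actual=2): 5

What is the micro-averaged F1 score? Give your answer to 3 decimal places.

Micro-averaging pools counts across classes: ΣTP=17, ΣFP=14, ΣFN=14.
Micro-F1 score = 2·TP/(2·TP+FP+FN) on pooled counts = 0.548 (equals overall accuracy in single-label multiclass).

0.548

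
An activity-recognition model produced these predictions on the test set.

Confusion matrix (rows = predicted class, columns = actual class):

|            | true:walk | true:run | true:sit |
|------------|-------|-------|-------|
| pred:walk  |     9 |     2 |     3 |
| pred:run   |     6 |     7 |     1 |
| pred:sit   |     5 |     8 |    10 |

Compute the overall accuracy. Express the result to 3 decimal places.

0.510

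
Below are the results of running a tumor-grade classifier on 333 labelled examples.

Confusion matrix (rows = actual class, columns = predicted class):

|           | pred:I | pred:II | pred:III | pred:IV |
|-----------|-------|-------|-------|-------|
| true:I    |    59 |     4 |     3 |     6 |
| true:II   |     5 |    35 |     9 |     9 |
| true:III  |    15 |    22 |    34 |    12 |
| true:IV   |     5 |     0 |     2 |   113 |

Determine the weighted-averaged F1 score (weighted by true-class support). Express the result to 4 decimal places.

Per-class F1 score (2·TP/(2·TP+FP+FN)):
  I: TP=59, FP=5+15+5=25, FN=4+3+6=13 → 118/156 = 0.75641
  II: TP=35, FP=4+22+0=26, FN=5+9+9=23 → 70/119 = 0.58824
  III: TP=34, FP=3+9+2=14, FN=15+22+12=49 → 68/131 = 0.51908
  IV: TP=113, FP=6+9+12=27, FN=5+0+2=7 → 226/260 = 0.86923
Weighted-F1 score = Σ (supportᵢ/N)·F1 scoreᵢ with N=333: (72/333)·0.75641 + (58/333)·0.58824 + (83/333)·0.51908 + (120/333)·0.86923 = 0.7086

0.7086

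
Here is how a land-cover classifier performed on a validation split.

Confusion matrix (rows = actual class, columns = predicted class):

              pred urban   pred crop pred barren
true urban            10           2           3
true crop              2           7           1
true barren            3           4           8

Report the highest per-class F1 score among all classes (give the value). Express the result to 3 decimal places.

0.667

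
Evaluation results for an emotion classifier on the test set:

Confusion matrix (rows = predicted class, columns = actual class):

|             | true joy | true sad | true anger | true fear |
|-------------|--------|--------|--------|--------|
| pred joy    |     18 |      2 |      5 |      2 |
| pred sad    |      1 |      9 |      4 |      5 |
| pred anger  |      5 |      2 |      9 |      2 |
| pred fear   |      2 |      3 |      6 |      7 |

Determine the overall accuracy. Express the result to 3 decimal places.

Accuracy = trace / total = (18+9+9+7=43) / 82 = 43/82 = 0.524

0.524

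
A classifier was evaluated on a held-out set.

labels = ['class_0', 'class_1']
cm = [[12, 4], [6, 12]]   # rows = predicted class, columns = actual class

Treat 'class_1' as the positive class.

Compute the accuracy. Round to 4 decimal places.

0.7059

Accuracy = (TP+TN)/N = (12+12)/34 = 0.7059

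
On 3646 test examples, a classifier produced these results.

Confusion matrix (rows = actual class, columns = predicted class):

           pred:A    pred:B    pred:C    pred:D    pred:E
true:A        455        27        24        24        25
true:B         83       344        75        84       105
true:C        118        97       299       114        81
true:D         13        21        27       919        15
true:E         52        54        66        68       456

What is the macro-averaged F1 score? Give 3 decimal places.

0.653

Per-class F1 score (2·TP/(2·TP+FP+FN)):
  A: TP=455, FP=83+118+13+52=266, FN=27+24+24+25=100 → 910/1276 = 0.7132
  B: TP=344, FP=27+97+21+54=199, FN=83+75+84+105=347 → 688/1234 = 0.5575
  C: TP=299, FP=24+75+27+66=192, FN=118+97+114+81=410 → 598/1200 = 0.4983
  D: TP=919, FP=24+84+114+68=290, FN=13+21+27+15=76 → 1838/2204 = 0.8339
  E: TP=456, FP=25+105+81+15=226, FN=52+54+66+68=240 → 912/1378 = 0.6618
Macro-F1 score = mean = (0.7132 + 0.5575 + 0.4983 + 0.8339 + 0.6618) / 5 = 0.653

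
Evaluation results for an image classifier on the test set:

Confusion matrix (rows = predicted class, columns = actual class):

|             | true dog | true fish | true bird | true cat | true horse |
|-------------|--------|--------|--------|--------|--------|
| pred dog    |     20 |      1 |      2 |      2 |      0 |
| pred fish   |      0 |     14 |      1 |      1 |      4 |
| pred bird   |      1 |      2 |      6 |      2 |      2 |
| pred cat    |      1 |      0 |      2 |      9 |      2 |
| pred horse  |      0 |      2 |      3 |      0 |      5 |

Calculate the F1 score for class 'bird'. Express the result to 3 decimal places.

Treat 'bird' as positive and all other classes as negative.
F1 score = 2·TP/(2·TP+FP+FN).
bird: TP=6, FP=1+2+2+2=7, FN=2+1+2+3=8 → 12/27 = 0.4444

0.444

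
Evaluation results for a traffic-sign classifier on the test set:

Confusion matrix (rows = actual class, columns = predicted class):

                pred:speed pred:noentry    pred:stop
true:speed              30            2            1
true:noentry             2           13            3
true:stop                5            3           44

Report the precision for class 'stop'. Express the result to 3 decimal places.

0.917

Take TP from the diagonal, FP from the rest of the 'stop' prediction marginal, FN from the rest of the 'stop' actual marginal.
precision = TP/(TP+FP).
stop: TP=44, FP=1+3=4 → 44/48 = 0.9167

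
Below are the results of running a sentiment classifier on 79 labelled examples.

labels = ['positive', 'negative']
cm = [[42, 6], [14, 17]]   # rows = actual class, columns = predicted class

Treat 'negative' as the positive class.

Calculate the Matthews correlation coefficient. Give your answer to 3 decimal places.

MCC = (TP·TN − FP·FN) / √((TP+FP)(TP+FN)(TN+FP)(TN+FN))
Numerator = 17·42 − 6·14 = 630
Denominator = √(23·31·48·56) = √1916544 = 1384.3930
MCC = 630 / 1384.3930 = 0.455

0.455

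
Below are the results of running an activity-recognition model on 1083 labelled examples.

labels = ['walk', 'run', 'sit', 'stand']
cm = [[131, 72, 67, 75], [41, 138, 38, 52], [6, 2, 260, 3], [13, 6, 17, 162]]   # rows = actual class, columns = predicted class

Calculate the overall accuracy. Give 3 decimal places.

Accuracy = trace / total = (131+138+260+162=691) / 1083 = 691/1083 = 0.638

0.638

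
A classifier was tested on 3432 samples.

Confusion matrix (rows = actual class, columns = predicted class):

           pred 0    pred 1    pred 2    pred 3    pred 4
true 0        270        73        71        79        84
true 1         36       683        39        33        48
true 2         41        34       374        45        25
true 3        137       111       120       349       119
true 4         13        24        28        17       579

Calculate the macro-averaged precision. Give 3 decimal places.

0.644

Per-class precision (TP/(TP+FP)):
  0: TP=270, FP=36+41+137+13=227 → 270/497 = 0.5433
  1: TP=683, FP=73+34+111+24=242 → 683/925 = 0.7384
  2: TP=374, FP=71+39+120+28=258 → 374/632 = 0.5918
  3: TP=349, FP=79+33+45+17=174 → 349/523 = 0.6673
  4: TP=579, FP=84+48+25+119=276 → 579/855 = 0.6772
Macro-precision = mean = (0.5433 + 0.7384 + 0.5918 + 0.6673 + 0.6772) / 5 = 0.644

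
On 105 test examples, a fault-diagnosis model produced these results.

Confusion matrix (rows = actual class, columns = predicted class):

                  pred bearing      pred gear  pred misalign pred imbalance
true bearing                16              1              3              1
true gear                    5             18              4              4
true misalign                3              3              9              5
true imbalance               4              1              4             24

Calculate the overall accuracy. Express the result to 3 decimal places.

0.638

Accuracy = trace / total = (16+18+9+24=67) / 105 = 67/105 = 0.638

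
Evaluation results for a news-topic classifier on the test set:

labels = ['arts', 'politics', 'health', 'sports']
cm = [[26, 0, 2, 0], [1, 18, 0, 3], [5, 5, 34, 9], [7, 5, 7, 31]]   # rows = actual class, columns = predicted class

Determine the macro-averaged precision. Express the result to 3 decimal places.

Per-class precision (TP/(TP+FP)):
  arts: TP=26, FP=1+5+7=13 → 26/39 = 0.6667
  politics: TP=18, FP=0+5+5=10 → 18/28 = 0.6429
  health: TP=34, FP=2+0+7=9 → 34/43 = 0.7907
  sports: TP=31, FP=0+3+9=12 → 31/43 = 0.7209
Macro-precision = mean = (0.6667 + 0.6429 + 0.7907 + 0.7209) / 4 = 0.705

0.705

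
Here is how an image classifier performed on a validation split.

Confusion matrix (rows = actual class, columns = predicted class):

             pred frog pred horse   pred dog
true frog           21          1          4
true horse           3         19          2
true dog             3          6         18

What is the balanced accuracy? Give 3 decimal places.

0.755

Balanced accuracy = mean of per-class recall.
  frog: recall = 21/26 = 0.8077
  horse: recall = 19/24 = 0.7917
  dog: recall = 18/27 = 0.6667
Mean = (0.8077 + 0.7917 + 0.6667) / 3 = 0.755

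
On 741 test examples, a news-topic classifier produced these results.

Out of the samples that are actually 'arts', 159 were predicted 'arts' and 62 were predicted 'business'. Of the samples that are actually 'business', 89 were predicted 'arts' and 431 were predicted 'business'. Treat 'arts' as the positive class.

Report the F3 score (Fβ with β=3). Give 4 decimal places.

Fβ = (1+β²)·TP / ((1+β²)·TP + β²·FN + FP), with β²=9
= 10·159 / (10·159 + 9·62 + 89) = 0.7108

0.7108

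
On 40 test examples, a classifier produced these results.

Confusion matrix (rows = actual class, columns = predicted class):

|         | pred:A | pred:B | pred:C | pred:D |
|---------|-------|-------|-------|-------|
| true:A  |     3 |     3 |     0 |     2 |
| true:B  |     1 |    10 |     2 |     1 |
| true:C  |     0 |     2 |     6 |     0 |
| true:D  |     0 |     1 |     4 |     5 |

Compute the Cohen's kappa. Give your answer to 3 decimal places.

0.452

Observed agreement pₒ = trace/N = 24/40 = 0.6000
Expected agreement pₑ = Σ (rowᵢ·colᵢ)/N² = (8·4 + 14·16 + 8·12 + 10·8)/40² = 0.2700
κ = (pₒ − pₑ)/(1 − pₑ) = (0.6000 − 0.2700)/(1 − 0.2700) = 0.452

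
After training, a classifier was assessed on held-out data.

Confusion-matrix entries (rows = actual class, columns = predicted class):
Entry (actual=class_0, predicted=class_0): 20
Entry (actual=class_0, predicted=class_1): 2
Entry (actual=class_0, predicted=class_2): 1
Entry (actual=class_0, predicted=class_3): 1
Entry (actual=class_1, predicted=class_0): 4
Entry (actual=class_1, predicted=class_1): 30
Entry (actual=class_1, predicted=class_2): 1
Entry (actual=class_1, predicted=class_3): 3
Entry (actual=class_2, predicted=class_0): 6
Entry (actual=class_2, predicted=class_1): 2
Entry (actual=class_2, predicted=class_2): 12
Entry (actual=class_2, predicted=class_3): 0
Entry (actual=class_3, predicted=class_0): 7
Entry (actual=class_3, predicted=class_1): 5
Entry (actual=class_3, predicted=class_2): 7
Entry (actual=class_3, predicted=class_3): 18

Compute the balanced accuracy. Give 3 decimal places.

0.677

Balanced accuracy = mean of per-class recall.
  class_0: recall = 20/24 = 0.8333
  class_1: recall = 30/38 = 0.7895
  class_2: recall = 12/20 = 0.6000
  class_3: recall = 18/37 = 0.4865
Mean = (0.8333 + 0.7895 + 0.6000 + 0.4865) / 4 = 0.677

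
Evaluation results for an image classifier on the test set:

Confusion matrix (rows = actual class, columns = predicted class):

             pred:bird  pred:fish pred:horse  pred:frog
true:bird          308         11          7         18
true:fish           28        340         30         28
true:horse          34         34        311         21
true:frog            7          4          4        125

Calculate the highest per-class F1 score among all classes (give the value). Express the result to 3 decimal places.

Per-class F1 score (2·TP/(2·TP+FP+FN)):
  bird: TP=308, FP=28+34+7=69, FN=11+7+18=36 → 616/721 = 0.8544
  fish: TP=340, FP=11+34+4=49, FN=28+30+28=86 → 680/815 = 0.8344
  horse: TP=311, FP=7+30+4=41, FN=34+34+21=89 → 622/752 = 0.8271
  frog: TP=125, FP=18+28+21=67, FN=7+4+4=15 → 250/332 = 0.7530
Highest is class 'bird' with F1 score = 0.854.

0.854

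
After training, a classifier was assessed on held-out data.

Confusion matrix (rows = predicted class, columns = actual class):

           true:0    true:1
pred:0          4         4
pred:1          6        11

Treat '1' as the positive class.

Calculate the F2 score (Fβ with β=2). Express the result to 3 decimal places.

Fβ = (1+β²)·TP / ((1+β²)·TP + β²·FN + FP), with β²=4
= 5·11 / (5·11 + 4·4 + 6) = 0.714

0.714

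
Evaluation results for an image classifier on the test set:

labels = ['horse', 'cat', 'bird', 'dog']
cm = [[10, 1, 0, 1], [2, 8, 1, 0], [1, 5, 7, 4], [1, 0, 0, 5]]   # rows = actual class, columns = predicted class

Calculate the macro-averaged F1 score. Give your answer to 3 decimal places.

0.649

Per-class F1 score (2·TP/(2·TP+FP+FN)):
  horse: TP=10, FP=2+1+1=4, FN=1+0+1=2 → 20/26 = 0.7692
  cat: TP=8, FP=1+5+0=6, FN=2+1+0=3 → 16/25 = 0.6400
  bird: TP=7, FP=0+1+0=1, FN=1+5+4=10 → 14/25 = 0.5600
  dog: TP=5, FP=1+0+4=5, FN=1+0+0=1 → 10/16 = 0.6250
Macro-F1 score = mean = (0.7692 + 0.6400 + 0.5600 + 0.6250) / 4 = 0.649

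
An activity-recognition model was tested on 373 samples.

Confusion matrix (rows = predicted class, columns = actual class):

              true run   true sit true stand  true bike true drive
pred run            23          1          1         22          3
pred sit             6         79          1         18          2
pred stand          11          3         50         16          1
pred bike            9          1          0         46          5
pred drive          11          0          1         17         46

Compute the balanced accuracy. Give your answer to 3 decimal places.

Balanced accuracy = mean of per-class recall.
  run: recall = 23/60 = 0.3833
  sit: recall = 79/84 = 0.9405
  stand: recall = 50/53 = 0.9434
  bike: recall = 46/119 = 0.3866
  drive: recall = 46/57 = 0.8070
Mean = (0.3833 + 0.9405 + 0.9434 + 0.3866 + 0.8070) / 5 = 0.692

0.692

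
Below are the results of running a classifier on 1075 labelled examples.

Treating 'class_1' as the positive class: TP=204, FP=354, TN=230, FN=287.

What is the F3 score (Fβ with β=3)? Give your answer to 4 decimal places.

Fβ = (1+β²)·TP / ((1+β²)·TP + β²·FN + FP), with β²=9
= 10·204 / (10·204 + 9·287 + 354) = 0.4099

0.4099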